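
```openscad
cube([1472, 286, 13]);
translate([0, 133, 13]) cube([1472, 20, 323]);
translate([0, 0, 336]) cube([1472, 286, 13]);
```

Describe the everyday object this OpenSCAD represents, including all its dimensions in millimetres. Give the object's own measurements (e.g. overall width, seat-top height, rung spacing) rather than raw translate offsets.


An I-beam lying along x, 1472 mm long. Overall section height 349 mm. Two flanges 286 mm wide (y) and 13 mm thick, one on the floor and one at the top; a web 20 mm thick runs between them, centred on the flange width.


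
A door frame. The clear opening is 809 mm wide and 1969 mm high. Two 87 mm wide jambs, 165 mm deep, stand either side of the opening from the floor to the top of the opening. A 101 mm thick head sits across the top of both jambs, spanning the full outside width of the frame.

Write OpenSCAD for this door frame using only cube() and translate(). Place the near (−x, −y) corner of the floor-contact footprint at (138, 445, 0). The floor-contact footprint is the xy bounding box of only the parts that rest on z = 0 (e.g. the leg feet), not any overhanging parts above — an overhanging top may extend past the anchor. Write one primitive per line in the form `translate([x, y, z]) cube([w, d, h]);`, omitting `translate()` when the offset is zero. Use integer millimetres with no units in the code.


translate([138, 445, 0]) cube([87, 165, 1969]);
translate([1034, 445, 0]) cube([87, 165, 1969]);
translate([138, 445, 1969]) cube([983, 165, 101]);


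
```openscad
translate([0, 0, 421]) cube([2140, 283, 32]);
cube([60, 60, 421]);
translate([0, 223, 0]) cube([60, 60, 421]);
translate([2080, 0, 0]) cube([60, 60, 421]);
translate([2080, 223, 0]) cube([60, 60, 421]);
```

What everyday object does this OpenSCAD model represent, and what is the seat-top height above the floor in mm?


A bench. The seat-top height is 453 mm.

A long slab on four corner posts — a bench. The slab sits at z = 421 with thickness 32, so the top is 421 + 32 = 453 mm.


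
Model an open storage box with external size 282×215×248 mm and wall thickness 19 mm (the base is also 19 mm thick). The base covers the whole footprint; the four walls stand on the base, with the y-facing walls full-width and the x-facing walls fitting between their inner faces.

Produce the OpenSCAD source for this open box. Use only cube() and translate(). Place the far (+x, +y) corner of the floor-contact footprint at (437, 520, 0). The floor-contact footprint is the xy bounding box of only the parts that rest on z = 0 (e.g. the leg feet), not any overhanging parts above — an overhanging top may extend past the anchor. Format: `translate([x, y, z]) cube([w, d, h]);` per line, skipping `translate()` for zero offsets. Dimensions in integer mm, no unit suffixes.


translate([155, 305, 0]) cube([282, 215, 19]);
translate([155, 305, 19]) cube([282, 19, 229]);
translate([155, 501, 19]) cube([282, 19, 229]);
translate([155, 324, 19]) cube([19, 177, 229]);
translate([418, 324, 19]) cube([19, 177, 229]);


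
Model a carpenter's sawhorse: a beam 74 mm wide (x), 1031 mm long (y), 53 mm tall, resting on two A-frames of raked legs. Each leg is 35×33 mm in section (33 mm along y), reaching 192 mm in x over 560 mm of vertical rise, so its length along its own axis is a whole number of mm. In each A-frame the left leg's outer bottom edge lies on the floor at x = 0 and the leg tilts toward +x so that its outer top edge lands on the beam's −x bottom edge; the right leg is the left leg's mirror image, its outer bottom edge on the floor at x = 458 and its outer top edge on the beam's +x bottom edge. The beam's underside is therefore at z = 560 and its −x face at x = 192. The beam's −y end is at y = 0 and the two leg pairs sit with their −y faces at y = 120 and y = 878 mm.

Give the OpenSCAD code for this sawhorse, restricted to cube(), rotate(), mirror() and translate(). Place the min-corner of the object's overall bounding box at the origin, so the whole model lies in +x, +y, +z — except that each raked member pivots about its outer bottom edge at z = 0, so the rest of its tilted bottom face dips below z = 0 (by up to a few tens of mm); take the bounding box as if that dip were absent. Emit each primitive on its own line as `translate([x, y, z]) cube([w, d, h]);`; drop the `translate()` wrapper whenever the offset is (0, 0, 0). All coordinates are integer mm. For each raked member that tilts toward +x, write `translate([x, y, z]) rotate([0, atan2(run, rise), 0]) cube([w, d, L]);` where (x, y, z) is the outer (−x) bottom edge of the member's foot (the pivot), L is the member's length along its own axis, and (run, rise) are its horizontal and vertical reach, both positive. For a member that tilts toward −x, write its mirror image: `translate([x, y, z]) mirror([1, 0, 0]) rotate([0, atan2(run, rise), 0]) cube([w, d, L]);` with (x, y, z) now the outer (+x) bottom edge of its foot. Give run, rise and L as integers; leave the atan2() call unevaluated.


// leg length = √(192² + 560²) = 592
// right-leg outer foot x = 2·192 + 74 = 458
// beam min-corner = (192, 0, 560)
translate([192, 0, 560]) cube([74, 1031, 53]);
translate([0, 120, 0]) rotate([0, atan2(192, 560), 0]) cube([35, 33, 592]);
translate([458, 120, 0]) mirror([1, 0, 0]) rotate([0, atan2(192, 560), 0]) cube([35, 33, 592]);
translate([0, 878, 0]) rotate([0, atan2(192, 560), 0]) cube([35, 33, 592]);
translate([458, 878, 0]) mirror([1, 0, 0]) rotate([0, atan2(192, 560), 0]) cube([35, 33, 592]);


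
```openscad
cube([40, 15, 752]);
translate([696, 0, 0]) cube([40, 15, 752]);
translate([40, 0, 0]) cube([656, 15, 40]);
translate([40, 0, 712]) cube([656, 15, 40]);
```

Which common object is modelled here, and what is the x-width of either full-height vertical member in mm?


A picture frame. The border width is 40 mm.

Four thin pieces enclosing a rectangular opening — a picture frame. The two full-height stiles are 752 mm tall; the top rail sits at z = 712 and is 40 mm tall, so the border above the opening is 752 − 712 = 40 mm, matching the stile x-width.


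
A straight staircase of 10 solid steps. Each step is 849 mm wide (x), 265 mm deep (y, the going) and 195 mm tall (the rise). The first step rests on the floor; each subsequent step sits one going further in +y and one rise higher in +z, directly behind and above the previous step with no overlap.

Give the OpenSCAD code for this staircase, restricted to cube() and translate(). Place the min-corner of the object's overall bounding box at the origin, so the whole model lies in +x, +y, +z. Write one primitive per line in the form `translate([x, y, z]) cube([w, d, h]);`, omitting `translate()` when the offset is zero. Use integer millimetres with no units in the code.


cube([849, 265, 195]);
translate([0, 265, 195]) cube([849, 265, 195]);
translate([0, 530, 390]) cube([849, 265, 195]);
translate([0, 795, 585]) cube([849, 265, 195]);
translate([0, 1060, 780]) cube([849, 265, 195]);
translate([0, 1325, 975]) cube([849, 265, 195]);
translate([0, 1590, 1170]) cube([849, 265, 195]);
translate([0, 1855, 1365]) cube([849, 265, 195]);
translate([0, 2120, 1560]) cube([849, 265, 195]);
translate([0, 2385, 1755]) cube([849, 265, 195]);


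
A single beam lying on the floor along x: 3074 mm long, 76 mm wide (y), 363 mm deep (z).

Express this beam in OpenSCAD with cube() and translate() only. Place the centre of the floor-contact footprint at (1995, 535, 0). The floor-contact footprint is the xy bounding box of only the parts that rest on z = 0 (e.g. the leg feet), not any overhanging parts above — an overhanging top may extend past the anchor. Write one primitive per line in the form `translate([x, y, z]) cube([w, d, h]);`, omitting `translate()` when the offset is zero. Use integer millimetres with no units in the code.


translate([458, 497, 0]) cube([3074, 76, 363]);


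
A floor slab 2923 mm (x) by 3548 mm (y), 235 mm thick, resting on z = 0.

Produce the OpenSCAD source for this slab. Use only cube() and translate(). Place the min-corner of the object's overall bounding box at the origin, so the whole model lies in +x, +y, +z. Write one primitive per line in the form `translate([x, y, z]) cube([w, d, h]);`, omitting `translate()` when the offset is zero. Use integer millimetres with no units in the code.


cube([2923, 3548, 235]);


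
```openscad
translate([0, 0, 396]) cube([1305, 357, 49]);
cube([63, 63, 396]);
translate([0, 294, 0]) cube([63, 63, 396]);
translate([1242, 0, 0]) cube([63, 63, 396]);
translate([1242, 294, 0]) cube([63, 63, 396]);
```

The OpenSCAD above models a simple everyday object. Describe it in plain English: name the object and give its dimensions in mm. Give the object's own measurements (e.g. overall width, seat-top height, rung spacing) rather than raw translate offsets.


A long wooden bench with a 1305 mm (x) × 357 mm (y) seat, 49 mm thick, its top surface 445 mm above the floor. Four 63 mm square legs at the seat corners, flush with the edges, run from z = 0 to the seat underside.


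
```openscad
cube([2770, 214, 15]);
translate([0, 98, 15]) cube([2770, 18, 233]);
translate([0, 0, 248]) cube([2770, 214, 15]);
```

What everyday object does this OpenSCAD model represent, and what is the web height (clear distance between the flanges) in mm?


An I-beam. The web height is 233 mm.

Two wide flanges with a thin centred web — an I-beam. Overall 263 mm minus two 15 mm flanges gives a web of 263 − 2·15 = 233 mm.


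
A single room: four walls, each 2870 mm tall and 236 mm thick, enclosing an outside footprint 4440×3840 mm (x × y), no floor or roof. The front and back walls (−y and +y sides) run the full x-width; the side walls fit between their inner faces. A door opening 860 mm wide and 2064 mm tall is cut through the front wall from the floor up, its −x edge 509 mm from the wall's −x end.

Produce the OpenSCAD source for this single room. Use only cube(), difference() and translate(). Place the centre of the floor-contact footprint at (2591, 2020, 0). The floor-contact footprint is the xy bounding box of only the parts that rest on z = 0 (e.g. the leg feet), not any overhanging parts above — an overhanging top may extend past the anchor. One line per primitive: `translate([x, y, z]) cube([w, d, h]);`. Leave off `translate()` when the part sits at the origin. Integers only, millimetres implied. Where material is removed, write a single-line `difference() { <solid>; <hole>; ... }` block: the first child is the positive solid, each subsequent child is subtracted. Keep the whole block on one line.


difference() { translate([371, 100, 0]) cube([4440, 236, 2870]); translate([880, 100, 0]) cube([860, 236, 2064]); }
translate([371, 3704, 0]) cube([4440, 236, 2870]);
translate([371, 336, 0]) cube([236, 3368, 2870]);
translate([4575, 336, 0]) cube([236, 3368, 2870]);


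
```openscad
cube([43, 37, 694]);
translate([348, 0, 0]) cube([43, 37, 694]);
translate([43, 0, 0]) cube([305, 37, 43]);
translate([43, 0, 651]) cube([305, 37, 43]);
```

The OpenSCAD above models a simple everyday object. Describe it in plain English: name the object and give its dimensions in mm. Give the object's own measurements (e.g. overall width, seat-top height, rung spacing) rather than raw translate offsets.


A rectangular picture frame lying in the x–z plane (depth along y). The opening is 305 mm wide (x) by 608 mm tall (z), surrounded by a border 43 mm wide on all four sides. The frame is 37 mm deep and is made of two full-height vertical stiles with two horizontal rails fitted between them.


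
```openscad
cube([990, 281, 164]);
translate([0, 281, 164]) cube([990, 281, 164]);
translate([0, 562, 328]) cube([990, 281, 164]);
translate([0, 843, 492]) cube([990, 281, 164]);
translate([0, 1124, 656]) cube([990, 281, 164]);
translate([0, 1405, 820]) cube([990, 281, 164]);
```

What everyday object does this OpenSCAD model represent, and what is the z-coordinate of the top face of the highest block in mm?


A staircase. The total rise is 984 mm.

6 identical blocks, each offset up and back from the previous — a staircase. Each step is 164 mm tall and there are 6 of them, so the total rise is 6 × 164 = 984 mm.


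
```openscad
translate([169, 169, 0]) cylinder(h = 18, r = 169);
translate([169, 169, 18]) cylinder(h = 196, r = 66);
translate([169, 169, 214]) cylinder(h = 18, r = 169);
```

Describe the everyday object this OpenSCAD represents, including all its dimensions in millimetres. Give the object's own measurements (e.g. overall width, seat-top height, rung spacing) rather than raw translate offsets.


A spool: two coaxial disc flanges of radius 169 mm and thickness 18 mm, joined by a core cylinder of radius 66 mm and height 196 mm. The lower flange rests on z = 0 and the three cylinders share a vertical axis.


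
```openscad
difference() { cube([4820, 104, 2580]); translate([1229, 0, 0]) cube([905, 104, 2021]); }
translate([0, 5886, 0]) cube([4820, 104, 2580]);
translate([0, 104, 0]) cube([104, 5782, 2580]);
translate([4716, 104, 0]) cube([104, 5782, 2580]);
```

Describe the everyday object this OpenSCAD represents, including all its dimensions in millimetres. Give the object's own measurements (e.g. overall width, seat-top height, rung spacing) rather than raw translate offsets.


A single room: four walls, each 2580 mm tall and 104 mm thick, enclosing an outside footprint 4820×5990 mm (x × y), no floor or roof. The front and back walls (−y and +y sides) run the full x-width; the side walls fit between their inner faces. A door opening 905 mm wide and 2021 mm tall is cut through the front wall from the floor up, its −x edge 1229 mm from the wall's −x end.


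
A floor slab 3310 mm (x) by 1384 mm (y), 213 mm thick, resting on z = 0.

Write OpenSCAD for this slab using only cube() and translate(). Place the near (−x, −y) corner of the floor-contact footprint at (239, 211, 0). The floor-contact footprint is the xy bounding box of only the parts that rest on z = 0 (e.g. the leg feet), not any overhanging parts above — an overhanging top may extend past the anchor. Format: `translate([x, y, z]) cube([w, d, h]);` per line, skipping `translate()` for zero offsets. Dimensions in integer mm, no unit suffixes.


translate([239, 211, 0]) cube([3310, 1384, 213]);


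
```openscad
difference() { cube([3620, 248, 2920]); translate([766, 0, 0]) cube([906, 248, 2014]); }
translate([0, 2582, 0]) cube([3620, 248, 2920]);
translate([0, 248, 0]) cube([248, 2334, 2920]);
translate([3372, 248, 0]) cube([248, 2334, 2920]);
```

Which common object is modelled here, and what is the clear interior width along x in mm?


A single room. The interior width is 3124 mm.

Four walls enclosing a rectangle with a door in the front wall — a room. Outside width 3620 minus two 248 mm walls gives 3124 mm.


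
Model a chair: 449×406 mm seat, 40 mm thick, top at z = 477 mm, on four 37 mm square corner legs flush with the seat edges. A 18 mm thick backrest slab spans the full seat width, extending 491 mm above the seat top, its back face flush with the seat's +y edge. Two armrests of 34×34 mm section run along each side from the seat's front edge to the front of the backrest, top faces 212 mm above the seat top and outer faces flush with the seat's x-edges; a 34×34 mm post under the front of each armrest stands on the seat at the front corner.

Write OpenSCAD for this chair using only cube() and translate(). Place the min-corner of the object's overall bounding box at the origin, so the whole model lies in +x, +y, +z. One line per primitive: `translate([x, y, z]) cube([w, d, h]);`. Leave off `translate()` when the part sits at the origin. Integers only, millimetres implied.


translate([0, 0, 437]) cube([449, 406, 40]);
cube([37, 37, 437]);
translate([412, 0, 0]) cube([37, 37, 437]);
translate([0, 369, 0]) cube([37, 37, 437]);
translate([412, 369, 0]) cube([37, 37, 437]);
translate([0, 388, 477]) cube([449, 18, 491]);
translate([0, 0, 655]) cube([34, 388, 34]);
translate([415, 0, 655]) cube([34, 388, 34]);
translate([0, 0, 477]) cube([34, 34, 178]);
translate([415, 0, 477]) cube([34, 34, 178]);


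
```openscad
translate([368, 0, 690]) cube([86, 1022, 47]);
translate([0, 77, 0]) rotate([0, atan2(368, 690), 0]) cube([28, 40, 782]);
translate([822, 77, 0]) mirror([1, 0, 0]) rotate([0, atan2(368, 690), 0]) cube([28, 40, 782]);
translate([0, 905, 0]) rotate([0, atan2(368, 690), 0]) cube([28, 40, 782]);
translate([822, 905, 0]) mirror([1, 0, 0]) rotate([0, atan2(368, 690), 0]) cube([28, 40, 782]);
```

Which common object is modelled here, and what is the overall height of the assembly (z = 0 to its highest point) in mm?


A sawhorse. The overall height is 737 mm.

A beam across two mirrored pairs of raked legs — a sawhorse. The beam's underside is at z = 690 (matching the legs' vertical rise in atan2(368, 690)) and the beam is 47 mm tall, so its top is at 690 + 47 = 737 mm. The raked legs top out at the beam's underside, so that is the highest point.


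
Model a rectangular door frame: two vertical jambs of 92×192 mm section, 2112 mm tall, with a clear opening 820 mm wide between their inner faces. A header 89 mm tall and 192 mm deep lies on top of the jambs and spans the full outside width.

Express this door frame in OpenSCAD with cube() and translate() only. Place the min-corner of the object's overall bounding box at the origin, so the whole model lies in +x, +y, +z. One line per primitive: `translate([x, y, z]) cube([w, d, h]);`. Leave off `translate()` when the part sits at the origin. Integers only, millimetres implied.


cube([92, 192, 2112]);
translate([912, 0, 0]) cube([92, 192, 2112]);
translate([0, 0, 2112]) cube([1004, 192, 89]);


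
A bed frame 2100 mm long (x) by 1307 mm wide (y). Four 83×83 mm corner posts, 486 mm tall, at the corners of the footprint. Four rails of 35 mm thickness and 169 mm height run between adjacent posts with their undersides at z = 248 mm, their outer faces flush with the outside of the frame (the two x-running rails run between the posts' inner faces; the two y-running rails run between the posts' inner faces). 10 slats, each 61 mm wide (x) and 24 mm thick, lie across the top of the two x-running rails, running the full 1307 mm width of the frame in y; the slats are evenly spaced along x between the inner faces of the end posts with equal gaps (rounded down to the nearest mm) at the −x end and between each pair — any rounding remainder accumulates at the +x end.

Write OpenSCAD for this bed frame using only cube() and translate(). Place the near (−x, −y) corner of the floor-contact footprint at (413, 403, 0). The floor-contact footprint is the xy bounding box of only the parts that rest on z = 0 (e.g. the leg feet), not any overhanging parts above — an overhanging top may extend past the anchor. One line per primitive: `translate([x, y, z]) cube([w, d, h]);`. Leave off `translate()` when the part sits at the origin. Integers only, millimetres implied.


// slat z = rail_z + rail_h = 248 + 169 = 417
// slat gap = ⌊(1934 − 10·61) / 11⌋ = 120
translate([413, 403, 0]) cube([83, 83, 486]);
translate([413, 1627, 0]) cube([83, 83, 486]);
translate([2430, 403, 0]) cube([83, 83, 486]);
translate([2430, 1627, 0]) cube([83, 83, 486]);
translate([496, 403, 248]) cube([1934, 35, 169]);
translate([496, 1675, 248]) cube([1934, 35, 169]);
translate([413, 486, 248]) cube([35, 1141, 169]);
translate([2478, 486, 248]) cube([35, 1141, 169]);
translate([616, 403, 417]) cube([61, 1307, 24]);
translate([797, 403, 417]) cube([61, 1307, 24]);
translate([978, 403, 417]) cube([61, 1307, 24]);
translate([1159, 403, 417]) cube([61, 1307, 24]);
translate([1340, 403, 417]) cube([61, 1307, 24]);
translate([1521, 403, 417]) cube([61, 1307, 24]);
translate([1702, 403, 417]) cube([61, 1307, 24]);
translate([1883, 403, 417]) cube([61, 1307, 24]);
translate([2064, 403, 417]) cube([61, 1307, 24]);
translate([2245, 403, 417]) cube([61, 1307, 24]);


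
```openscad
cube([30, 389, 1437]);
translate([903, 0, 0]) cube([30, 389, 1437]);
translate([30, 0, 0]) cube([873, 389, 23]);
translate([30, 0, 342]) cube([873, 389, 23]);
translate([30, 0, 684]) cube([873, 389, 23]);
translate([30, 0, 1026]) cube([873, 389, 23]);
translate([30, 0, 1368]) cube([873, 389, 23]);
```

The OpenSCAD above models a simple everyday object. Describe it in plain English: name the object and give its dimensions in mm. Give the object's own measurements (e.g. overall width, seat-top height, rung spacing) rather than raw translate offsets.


An open bookshelf. Two side panels, each 30 mm thick, 389 mm deep and 1437 mm tall, stand 933 mm apart (outside-to-outside). Between them sit 5 shelves, each 23 mm thick and 389 mm deep, spanning the full gap between the sides. The bottom shelf rests on the floor (its underside at z = 0) and the clear gap between one shelf's top and the next shelf's underside is 319 mm.


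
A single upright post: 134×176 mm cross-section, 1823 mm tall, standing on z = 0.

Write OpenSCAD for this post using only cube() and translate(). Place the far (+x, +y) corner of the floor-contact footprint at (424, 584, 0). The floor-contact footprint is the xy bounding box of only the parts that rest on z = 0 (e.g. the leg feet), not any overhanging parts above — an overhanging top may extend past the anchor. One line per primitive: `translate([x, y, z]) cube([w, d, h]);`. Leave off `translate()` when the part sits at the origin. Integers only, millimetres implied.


translate([290, 408, 0]) cube([134, 176, 1823]);


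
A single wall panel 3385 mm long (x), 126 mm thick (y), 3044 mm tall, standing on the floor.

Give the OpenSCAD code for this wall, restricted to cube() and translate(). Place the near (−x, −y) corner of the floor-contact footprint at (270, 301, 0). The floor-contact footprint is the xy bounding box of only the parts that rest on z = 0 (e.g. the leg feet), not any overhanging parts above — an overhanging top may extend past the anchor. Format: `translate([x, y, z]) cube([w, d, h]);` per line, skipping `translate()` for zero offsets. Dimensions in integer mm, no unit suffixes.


translate([270, 301, 0]) cube([3385, 126, 3044]);


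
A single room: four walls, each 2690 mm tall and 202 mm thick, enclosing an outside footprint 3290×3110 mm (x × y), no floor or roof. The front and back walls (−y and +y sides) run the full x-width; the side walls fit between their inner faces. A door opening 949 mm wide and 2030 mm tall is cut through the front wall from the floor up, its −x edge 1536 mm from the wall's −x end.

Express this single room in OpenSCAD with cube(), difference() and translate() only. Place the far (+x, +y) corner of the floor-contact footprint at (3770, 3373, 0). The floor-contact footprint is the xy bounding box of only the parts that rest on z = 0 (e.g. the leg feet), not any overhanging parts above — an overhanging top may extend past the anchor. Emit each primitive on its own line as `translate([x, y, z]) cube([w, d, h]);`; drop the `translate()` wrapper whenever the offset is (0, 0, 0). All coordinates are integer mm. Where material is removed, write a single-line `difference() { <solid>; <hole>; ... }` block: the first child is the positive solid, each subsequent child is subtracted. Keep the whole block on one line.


difference() { translate([480, 263, 0]) cube([3290, 202, 2690]); translate([2016, 263, 0]) cube([949, 202, 2030]); }
translate([480, 3171, 0]) cube([3290, 202, 2690]);
translate([480, 465, 0]) cube([202, 2706, 2690]);
translate([3568, 465, 0]) cube([202, 2706, 2690]);


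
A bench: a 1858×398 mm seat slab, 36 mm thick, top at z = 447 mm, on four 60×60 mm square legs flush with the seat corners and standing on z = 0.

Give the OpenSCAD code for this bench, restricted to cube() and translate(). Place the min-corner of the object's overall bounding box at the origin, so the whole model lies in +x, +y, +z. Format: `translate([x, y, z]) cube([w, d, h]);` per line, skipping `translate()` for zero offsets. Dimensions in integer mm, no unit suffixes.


// leg_h = 447 − 36 = 411
translate([0, 0, 411]) cube([1858, 398, 36]);
cube([60, 60, 411]);
translate([0, 338, 0]) cube([60, 60, 411]);
translate([1798, 0, 0]) cube([60, 60, 411]);
translate([1798, 338, 0]) cube([60, 60, 411]);


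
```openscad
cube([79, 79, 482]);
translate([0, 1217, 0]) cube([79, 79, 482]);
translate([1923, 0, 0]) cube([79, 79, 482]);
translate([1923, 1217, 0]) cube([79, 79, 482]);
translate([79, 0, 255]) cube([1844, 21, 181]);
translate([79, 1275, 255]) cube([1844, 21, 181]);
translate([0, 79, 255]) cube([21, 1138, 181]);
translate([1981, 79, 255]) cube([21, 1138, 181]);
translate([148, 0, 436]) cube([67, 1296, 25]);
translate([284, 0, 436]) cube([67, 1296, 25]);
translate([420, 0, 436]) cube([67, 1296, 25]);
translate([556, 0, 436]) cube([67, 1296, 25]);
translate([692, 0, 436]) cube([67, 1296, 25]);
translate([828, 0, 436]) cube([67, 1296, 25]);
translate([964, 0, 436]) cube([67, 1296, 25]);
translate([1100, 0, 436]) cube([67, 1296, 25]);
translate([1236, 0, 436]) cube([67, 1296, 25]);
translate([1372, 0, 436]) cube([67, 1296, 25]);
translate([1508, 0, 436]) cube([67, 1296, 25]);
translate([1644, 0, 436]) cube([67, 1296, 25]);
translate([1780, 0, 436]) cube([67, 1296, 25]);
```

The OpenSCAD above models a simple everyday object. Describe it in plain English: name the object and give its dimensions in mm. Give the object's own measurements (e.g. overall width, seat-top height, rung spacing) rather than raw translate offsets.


A bed frame 2002 mm long (x) by 1296 mm wide (y). Four 79×79 mm corner posts, 482 mm tall, at the corners of the footprint. Four rails of 21 mm thickness and 181 mm height run between adjacent posts with their undersides at z = 255 mm, their outer faces flush with the outside of the frame (the two x-running rails run between the posts' inner faces; the two y-running rails run between the posts' inner faces). 13 slats, each 67 mm wide (x) and 25 mm thick, lie across the top of the two x-running rails, running the full 1296 mm width of the frame in y; along x they sit between the end posts with a 69 mm gap after the −x posts and between neighbouring slats, leaving 76 mm before the +x posts.


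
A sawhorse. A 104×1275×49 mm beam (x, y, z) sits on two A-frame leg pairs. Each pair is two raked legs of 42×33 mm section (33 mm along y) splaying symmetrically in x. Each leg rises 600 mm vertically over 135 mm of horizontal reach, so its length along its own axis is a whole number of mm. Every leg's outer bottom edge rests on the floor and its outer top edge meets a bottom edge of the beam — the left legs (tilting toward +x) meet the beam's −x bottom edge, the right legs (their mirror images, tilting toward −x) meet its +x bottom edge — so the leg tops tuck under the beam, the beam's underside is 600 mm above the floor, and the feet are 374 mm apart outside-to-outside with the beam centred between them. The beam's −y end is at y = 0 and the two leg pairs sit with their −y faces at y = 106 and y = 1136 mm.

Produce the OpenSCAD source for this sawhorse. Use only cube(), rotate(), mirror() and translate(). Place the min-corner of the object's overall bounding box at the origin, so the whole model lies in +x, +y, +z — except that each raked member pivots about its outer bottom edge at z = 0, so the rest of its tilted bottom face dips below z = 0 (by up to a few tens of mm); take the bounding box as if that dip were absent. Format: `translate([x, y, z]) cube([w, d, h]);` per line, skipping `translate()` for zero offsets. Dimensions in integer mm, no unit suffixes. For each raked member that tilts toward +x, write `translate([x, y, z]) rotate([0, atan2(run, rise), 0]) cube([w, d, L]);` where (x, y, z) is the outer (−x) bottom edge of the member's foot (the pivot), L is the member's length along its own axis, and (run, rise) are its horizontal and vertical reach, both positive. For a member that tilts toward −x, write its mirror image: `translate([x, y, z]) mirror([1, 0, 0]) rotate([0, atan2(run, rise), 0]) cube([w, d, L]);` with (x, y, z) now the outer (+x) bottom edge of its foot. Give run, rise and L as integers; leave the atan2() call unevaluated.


// leg length = √(135² + 600²) = 615
// right-leg outer foot x = 2·135 + 104 = 374
// beam min-corner = (135, 0, 600)
translate([135, 0, 600]) cube([104, 1275, 49]);
translate([0, 106, 0]) rotate([0, atan2(135, 600), 0]) cube([42, 33, 615]);
translate([374, 106, 0]) mirror([1, 0, 0]) rotate([0, atan2(135, 600), 0]) cube([42, 33, 615]);
translate([0, 1136, 0]) rotate([0, atan2(135, 600), 0]) cube([42, 33, 615]);
translate([374, 1136, 0]) mirror([1, 0, 0]) rotate([0, atan2(135, 600), 0]) cube([42, 33, 615]);


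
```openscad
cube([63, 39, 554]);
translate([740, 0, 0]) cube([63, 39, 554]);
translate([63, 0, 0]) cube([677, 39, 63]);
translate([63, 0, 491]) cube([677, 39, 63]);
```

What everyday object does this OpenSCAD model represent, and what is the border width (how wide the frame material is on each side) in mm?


A picture frame. The border width is 63 mm.

Four thin pieces enclosing a rectangular opening — a picture frame. The two full-height stiles are 554 mm tall; the top rail sits at z = 491 and is 63 mm tall, so the border above the opening is 554 − 491 = 63 mm, matching the stile x-width.


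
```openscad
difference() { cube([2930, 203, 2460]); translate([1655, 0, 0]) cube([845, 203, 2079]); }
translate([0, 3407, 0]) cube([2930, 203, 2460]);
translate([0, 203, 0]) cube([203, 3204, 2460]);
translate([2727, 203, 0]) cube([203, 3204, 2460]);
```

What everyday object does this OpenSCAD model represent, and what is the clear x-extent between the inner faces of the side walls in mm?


A single room. The interior width is 2524 mm.

Four walls enclosing a rectangle with a door in the front wall — a room. Outside width 2930 minus two 203 mm walls gives 2524 mm.


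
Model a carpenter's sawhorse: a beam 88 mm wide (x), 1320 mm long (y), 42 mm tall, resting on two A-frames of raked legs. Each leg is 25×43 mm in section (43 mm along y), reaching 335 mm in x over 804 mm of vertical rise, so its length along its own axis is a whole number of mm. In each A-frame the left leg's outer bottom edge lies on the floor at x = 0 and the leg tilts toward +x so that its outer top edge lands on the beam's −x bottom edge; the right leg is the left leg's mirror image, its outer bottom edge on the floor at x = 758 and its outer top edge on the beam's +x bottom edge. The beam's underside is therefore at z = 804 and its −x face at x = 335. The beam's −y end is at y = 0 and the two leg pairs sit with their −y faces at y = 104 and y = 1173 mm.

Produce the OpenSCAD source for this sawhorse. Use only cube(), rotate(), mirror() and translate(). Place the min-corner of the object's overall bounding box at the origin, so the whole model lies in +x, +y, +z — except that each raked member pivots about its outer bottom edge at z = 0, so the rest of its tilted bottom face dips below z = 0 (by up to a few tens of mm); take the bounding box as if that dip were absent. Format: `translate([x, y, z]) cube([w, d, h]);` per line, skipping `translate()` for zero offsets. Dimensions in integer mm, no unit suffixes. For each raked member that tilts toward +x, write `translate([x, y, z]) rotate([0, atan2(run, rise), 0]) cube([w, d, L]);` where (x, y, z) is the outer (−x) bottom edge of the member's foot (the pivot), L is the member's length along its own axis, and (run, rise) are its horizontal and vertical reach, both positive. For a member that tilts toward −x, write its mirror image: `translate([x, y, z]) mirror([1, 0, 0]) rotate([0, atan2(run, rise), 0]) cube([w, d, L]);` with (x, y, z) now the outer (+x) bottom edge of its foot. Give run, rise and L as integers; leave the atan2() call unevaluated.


translate([335, 0, 804]) cube([88, 1320, 42]);
translate([0, 104, 0]) rotate([0, atan2(335, 804), 0]) cube([25, 43, 871]);
translate([758, 104, 0]) mirror([1, 0, 0]) rotate([0, atan2(335, 804), 0]) cube([25, 43, 871]);
translate([0, 1173, 0]) rotate([0, atan2(335, 804), 0]) cube([25, 43, 871]);
translate([758, 1173, 0]) mirror([1, 0, 0]) rotate([0, atan2(335, 804), 0]) cube([25, 43, 871]);


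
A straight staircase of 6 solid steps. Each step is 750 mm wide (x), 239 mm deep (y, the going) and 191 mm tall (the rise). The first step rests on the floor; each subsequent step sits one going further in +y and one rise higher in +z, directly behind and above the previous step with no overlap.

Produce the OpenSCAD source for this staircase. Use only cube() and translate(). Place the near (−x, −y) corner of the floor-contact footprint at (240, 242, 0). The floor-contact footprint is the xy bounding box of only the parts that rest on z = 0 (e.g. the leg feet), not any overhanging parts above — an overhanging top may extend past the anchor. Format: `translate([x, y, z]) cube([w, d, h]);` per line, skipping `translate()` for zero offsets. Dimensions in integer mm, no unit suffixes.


translate([240, 242, 0]) cube([750, 239, 191]);
translate([240, 481, 191]) cube([750, 239, 191]);
translate([240, 720, 382]) cube([750, 239, 191]);
translate([240, 959, 573]) cube([750, 239, 191]);
translate([240, 1198, 764]) cube([750, 239, 191]);
translate([240, 1437, 955]) cube([750, 239, 191]);


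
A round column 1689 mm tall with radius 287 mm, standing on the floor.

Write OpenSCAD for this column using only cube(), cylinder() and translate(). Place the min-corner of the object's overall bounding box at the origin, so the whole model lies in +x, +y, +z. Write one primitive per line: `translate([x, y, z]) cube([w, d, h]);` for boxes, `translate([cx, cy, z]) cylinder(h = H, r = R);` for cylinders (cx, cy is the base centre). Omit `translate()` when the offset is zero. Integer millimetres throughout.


translate([287, 287, 0]) cylinder(h = 1689, r = 287);


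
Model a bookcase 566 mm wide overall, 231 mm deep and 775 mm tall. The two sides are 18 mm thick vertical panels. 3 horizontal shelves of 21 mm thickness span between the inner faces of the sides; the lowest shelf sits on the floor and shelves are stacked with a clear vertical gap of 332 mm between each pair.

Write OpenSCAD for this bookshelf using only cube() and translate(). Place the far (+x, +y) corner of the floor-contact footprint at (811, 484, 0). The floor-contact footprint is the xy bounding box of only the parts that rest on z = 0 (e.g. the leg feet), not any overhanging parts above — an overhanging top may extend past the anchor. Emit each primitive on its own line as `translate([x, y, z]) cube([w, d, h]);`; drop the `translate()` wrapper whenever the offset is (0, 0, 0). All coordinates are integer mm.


translate([245, 253, 0]) cube([18, 231, 775]);
translate([793, 253, 0]) cube([18, 231, 775]);
translate([263, 253, 0]) cube([530, 231, 21]);
translate([263, 253, 353]) cube([530, 231, 21]);
translate([263, 253, 706]) cube([530, 231, 21]);


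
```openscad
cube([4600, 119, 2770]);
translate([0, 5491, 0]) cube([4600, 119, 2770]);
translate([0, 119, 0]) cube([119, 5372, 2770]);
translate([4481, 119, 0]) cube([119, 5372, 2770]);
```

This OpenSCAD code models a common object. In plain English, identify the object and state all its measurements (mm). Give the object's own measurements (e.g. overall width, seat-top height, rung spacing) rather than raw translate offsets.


The wall frame of a small rectangular building: four walls, each 2770 mm tall and 119 mm thick, enclosing a footprint 4600 mm (x) by 5610 mm (y) outside-to-outside, with no floor or roof. The front and back walls (the −y and +y sides) span the full width; the two side walls fit between them.


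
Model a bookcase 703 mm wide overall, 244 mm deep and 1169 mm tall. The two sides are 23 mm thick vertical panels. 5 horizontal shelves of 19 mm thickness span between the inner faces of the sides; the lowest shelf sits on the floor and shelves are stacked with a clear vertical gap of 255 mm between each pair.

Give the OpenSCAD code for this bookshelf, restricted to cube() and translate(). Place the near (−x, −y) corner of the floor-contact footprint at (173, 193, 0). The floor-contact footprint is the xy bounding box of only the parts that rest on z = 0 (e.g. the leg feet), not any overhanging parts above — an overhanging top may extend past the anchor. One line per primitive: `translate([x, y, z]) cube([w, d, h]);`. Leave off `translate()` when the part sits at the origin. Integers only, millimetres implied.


translate([173, 193, 0]) cube([23, 244, 1169]);
translate([853, 193, 0]) cube([23, 244, 1169]);
translate([196, 193, 0]) cube([657, 244, 19]);
translate([196, 193, 274]) cube([657, 244, 19]);
translate([196, 193, 548]) cube([657, 244, 19]);
translate([196, 193, 822]) cube([657, 244, 19]);
translate([196, 193, 1096]) cube([657, 244, 19]);


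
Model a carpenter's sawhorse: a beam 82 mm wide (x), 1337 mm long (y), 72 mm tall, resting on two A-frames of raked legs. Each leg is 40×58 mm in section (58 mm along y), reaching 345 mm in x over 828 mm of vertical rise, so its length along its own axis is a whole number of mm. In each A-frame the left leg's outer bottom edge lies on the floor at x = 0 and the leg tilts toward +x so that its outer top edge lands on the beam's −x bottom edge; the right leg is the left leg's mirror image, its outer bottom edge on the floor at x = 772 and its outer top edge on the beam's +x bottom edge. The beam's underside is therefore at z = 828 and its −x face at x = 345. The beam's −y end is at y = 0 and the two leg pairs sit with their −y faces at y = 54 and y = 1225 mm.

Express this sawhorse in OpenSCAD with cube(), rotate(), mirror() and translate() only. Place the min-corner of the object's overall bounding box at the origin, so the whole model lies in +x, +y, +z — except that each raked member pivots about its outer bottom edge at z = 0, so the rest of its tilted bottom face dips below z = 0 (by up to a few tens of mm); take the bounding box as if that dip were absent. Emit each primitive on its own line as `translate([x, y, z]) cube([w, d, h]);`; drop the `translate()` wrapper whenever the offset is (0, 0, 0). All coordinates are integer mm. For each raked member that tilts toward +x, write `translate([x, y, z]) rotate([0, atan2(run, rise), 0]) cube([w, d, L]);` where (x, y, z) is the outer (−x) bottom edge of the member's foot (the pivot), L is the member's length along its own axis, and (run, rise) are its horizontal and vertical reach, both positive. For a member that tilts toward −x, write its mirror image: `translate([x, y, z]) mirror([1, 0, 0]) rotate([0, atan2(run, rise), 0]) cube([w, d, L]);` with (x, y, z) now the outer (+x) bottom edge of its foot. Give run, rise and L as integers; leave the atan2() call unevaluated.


translate([345, 0, 828]) cube([82, 1337, 72]);
translate([0, 54, 0]) rotate([0, atan2(345, 828), 0]) cube([40, 58, 897]);
translate([772, 54, 0]) mirror([1, 0, 0]) rotate([0, atan2(345, 828), 0]) cube([40, 58, 897]);
translate([0, 1225, 0]) rotate([0, atan2(345, 828), 0]) cube([40, 58, 897]);
translate([772, 1225, 0]) mirror([1, 0, 0]) rotate([0, atan2(345, 828), 0]) cube([40, 58, 897]);


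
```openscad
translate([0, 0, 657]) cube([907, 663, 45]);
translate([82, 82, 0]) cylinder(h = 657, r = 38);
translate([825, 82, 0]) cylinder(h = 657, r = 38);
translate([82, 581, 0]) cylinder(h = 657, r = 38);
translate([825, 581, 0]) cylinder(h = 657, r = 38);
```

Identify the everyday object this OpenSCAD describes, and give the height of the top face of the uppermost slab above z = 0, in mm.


A table. The table height is 702 mm.

A 907×663×45 slab sits at z = 657 on four Ø76 mm round legs — a table. The top surface is at 657 + 45 = 702 mm.


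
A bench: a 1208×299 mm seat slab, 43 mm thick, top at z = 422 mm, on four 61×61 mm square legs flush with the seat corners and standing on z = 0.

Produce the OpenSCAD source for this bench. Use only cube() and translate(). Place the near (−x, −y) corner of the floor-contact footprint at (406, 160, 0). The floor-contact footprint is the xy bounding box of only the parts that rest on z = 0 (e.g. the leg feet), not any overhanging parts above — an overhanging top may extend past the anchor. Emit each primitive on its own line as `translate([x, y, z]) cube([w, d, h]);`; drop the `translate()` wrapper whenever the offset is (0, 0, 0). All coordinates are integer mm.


translate([406, 160, 379]) cube([1208, 299, 43]);
translate([406, 160, 0]) cube([61, 61, 379]);
translate([406, 398, 0]) cube([61, 61, 379]);
translate([1553, 160, 0]) cube([61, 61, 379]);
translate([1553, 398, 0]) cube([61, 61, 379]);
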